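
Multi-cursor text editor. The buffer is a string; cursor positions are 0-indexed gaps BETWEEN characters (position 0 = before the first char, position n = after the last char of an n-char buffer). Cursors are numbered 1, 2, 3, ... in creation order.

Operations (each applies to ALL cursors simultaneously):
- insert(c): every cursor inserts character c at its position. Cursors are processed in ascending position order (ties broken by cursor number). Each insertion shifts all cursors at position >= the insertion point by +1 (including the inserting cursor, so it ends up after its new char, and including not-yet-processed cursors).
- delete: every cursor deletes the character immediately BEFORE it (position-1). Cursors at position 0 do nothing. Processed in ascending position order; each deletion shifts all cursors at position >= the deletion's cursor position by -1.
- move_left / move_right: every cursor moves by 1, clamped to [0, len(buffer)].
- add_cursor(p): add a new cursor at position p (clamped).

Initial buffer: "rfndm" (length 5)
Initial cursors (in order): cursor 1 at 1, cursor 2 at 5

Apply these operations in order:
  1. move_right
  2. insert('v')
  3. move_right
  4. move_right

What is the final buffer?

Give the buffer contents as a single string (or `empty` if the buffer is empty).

After op 1 (move_right): buffer="rfndm" (len 5), cursors c1@2 c2@5, authorship .....
After op 2 (insert('v')): buffer="rfvndmv" (len 7), cursors c1@3 c2@7, authorship ..1...2
After op 3 (move_right): buffer="rfvndmv" (len 7), cursors c1@4 c2@7, authorship ..1...2
After op 4 (move_right): buffer="rfvndmv" (len 7), cursors c1@5 c2@7, authorship ..1...2

Answer: rfvndmv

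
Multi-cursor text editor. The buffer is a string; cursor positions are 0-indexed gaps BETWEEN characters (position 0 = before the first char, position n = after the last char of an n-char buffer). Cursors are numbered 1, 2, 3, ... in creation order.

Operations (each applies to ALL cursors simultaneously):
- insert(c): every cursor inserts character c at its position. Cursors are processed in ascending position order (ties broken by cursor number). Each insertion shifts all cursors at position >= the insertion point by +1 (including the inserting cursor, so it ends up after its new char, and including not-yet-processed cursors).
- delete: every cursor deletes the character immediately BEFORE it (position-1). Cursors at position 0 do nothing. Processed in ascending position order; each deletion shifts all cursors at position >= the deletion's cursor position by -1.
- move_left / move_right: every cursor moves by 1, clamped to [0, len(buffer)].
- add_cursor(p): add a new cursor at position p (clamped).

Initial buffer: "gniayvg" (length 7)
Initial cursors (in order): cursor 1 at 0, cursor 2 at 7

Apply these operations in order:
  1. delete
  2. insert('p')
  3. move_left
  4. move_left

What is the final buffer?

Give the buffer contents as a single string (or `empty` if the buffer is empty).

After op 1 (delete): buffer="gniayv" (len 6), cursors c1@0 c2@6, authorship ......
After op 2 (insert('p')): buffer="pgniayvp" (len 8), cursors c1@1 c2@8, authorship 1......2
After op 3 (move_left): buffer="pgniayvp" (len 8), cursors c1@0 c2@7, authorship 1......2
After op 4 (move_left): buffer="pgniayvp" (len 8), cursors c1@0 c2@6, authorship 1......2

Answer: pgniayvp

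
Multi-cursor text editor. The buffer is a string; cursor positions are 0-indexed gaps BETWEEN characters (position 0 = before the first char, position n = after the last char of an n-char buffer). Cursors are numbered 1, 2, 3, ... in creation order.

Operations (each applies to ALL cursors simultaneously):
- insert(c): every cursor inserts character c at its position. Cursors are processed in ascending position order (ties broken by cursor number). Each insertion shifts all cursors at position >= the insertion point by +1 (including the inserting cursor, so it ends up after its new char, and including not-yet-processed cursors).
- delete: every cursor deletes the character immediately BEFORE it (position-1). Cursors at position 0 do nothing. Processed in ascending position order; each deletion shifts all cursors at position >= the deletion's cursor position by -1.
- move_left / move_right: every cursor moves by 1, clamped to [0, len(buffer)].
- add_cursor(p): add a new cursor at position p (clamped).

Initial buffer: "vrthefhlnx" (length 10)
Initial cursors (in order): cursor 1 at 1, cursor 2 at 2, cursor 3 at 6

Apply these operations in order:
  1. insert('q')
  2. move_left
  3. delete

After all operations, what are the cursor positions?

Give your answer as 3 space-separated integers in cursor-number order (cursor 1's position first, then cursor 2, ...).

After op 1 (insert('q')): buffer="vqrqthefqhlnx" (len 13), cursors c1@2 c2@4 c3@9, authorship .1.2....3....
After op 2 (move_left): buffer="vqrqthefqhlnx" (len 13), cursors c1@1 c2@3 c3@8, authorship .1.2....3....
After op 3 (delete): buffer="qqtheqhlnx" (len 10), cursors c1@0 c2@1 c3@5, authorship 12...3....

Answer: 0 1 5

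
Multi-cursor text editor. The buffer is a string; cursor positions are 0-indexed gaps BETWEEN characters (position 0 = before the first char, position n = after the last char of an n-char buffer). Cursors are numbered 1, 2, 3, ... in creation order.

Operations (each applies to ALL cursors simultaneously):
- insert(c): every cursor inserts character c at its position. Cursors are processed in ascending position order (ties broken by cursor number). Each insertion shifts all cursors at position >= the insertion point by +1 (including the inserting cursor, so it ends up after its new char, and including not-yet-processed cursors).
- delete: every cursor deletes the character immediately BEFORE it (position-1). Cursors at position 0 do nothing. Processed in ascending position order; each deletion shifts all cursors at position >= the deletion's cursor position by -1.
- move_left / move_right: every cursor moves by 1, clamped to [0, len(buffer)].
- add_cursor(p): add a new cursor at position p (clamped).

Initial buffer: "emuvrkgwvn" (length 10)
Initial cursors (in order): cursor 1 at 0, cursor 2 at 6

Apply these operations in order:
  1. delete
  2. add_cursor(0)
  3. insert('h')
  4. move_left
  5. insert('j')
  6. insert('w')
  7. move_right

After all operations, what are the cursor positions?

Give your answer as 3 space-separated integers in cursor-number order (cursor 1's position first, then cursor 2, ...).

After op 1 (delete): buffer="emuvrgwvn" (len 9), cursors c1@0 c2@5, authorship .........
After op 2 (add_cursor(0)): buffer="emuvrgwvn" (len 9), cursors c1@0 c3@0 c2@5, authorship .........
After op 3 (insert('h')): buffer="hhemuvrhgwvn" (len 12), cursors c1@2 c3@2 c2@8, authorship 13.....2....
After op 4 (move_left): buffer="hhemuvrhgwvn" (len 12), cursors c1@1 c3@1 c2@7, authorship 13.....2....
After op 5 (insert('j')): buffer="hjjhemuvrjhgwvn" (len 15), cursors c1@3 c3@3 c2@10, authorship 1133.....22....
After op 6 (insert('w')): buffer="hjjwwhemuvrjwhgwvn" (len 18), cursors c1@5 c3@5 c2@13, authorship 113133.....222....
After op 7 (move_right): buffer="hjjwwhemuvrjwhgwvn" (len 18), cursors c1@6 c3@6 c2@14, authorship 113133.....222....

Answer: 6 14 6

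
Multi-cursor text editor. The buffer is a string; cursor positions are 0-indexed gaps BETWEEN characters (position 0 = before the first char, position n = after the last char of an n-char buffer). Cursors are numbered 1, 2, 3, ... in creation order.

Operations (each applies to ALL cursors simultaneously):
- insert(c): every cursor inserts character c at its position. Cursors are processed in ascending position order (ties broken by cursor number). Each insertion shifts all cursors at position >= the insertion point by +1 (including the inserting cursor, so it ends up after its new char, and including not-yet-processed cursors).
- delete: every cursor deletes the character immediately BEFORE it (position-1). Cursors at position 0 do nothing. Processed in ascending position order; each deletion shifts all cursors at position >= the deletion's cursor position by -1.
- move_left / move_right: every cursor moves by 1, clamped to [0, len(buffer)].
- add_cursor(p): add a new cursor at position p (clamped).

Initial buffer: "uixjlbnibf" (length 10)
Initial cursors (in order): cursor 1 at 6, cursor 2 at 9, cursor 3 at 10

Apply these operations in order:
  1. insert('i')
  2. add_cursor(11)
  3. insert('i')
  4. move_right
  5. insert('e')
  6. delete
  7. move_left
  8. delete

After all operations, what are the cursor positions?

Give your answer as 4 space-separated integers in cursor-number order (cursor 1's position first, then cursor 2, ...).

After op 1 (insert('i')): buffer="uixjlbinibifi" (len 13), cursors c1@7 c2@11 c3@13, authorship ......1...2.3
After op 2 (add_cursor(11)): buffer="uixjlbinibifi" (len 13), cursors c1@7 c2@11 c4@11 c3@13, authorship ......1...2.3
After op 3 (insert('i')): buffer="uixjlbiinibiiifii" (len 17), cursors c1@8 c2@14 c4@14 c3@17, authorship ......11...224.33
After op 4 (move_right): buffer="uixjlbiinibiiifii" (len 17), cursors c1@9 c2@15 c4@15 c3@17, authorship ......11...224.33
After op 5 (insert('e')): buffer="uixjlbiineibiiifeeiie" (len 21), cursors c1@10 c2@18 c4@18 c3@21, authorship ......11.1..224.24333
After op 6 (delete): buffer="uixjlbiinibiiifii" (len 17), cursors c1@9 c2@15 c4@15 c3@17, authorship ......11...224.33
After op 7 (move_left): buffer="uixjlbiinibiiifii" (len 17), cursors c1@8 c2@14 c4@14 c3@16, authorship ......11...224.33
After op 8 (delete): buffer="uixjlbinibifi" (len 13), cursors c1@7 c2@11 c4@11 c3@12, authorship ......1...2.3

Answer: 7 11 12 11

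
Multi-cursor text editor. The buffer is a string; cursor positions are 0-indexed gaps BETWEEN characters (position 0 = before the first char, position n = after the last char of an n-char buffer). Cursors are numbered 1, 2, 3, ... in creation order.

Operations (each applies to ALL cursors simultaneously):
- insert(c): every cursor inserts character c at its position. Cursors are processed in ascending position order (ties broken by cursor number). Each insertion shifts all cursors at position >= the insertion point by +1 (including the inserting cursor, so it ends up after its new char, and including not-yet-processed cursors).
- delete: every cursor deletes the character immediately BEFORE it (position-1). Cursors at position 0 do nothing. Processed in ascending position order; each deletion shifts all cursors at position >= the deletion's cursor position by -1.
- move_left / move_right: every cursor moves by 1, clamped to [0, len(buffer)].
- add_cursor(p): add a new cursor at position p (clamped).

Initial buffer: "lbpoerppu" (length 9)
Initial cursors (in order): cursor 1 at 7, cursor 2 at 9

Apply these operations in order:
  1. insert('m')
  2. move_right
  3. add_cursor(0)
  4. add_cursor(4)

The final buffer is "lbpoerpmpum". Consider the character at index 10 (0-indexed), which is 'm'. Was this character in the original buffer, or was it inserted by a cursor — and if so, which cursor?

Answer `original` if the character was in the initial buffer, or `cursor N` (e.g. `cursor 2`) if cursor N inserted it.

After op 1 (insert('m')): buffer="lbpoerpmpum" (len 11), cursors c1@8 c2@11, authorship .......1..2
After op 2 (move_right): buffer="lbpoerpmpum" (len 11), cursors c1@9 c2@11, authorship .......1..2
After op 3 (add_cursor(0)): buffer="lbpoerpmpum" (len 11), cursors c3@0 c1@9 c2@11, authorship .......1..2
After op 4 (add_cursor(4)): buffer="lbpoerpmpum" (len 11), cursors c3@0 c4@4 c1@9 c2@11, authorship .......1..2
Authorship (.=original, N=cursor N): . . . . . . . 1 . . 2
Index 10: author = 2

Answer: cursor 2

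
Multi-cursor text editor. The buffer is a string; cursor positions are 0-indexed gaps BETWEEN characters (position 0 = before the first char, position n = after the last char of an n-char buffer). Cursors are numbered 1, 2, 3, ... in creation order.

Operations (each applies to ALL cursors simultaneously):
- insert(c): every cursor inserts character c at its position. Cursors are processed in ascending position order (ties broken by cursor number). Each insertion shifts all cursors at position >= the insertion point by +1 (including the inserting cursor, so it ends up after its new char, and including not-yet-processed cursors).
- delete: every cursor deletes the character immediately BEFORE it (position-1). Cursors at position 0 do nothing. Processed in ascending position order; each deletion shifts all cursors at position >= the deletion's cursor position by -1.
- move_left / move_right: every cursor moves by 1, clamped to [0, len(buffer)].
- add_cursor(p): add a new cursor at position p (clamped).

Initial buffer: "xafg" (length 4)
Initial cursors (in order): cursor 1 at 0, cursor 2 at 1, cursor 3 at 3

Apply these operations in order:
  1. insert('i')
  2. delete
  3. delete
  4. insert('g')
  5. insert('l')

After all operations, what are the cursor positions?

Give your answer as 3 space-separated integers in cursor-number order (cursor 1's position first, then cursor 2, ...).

Answer: 4 4 7

Derivation:
After op 1 (insert('i')): buffer="ixiafig" (len 7), cursors c1@1 c2@3 c3@6, authorship 1.2..3.
After op 2 (delete): buffer="xafg" (len 4), cursors c1@0 c2@1 c3@3, authorship ....
After op 3 (delete): buffer="ag" (len 2), cursors c1@0 c2@0 c3@1, authorship ..
After op 4 (insert('g')): buffer="ggagg" (len 5), cursors c1@2 c2@2 c3@4, authorship 12.3.
After op 5 (insert('l')): buffer="ggllaglg" (len 8), cursors c1@4 c2@4 c3@7, authorship 1212.33.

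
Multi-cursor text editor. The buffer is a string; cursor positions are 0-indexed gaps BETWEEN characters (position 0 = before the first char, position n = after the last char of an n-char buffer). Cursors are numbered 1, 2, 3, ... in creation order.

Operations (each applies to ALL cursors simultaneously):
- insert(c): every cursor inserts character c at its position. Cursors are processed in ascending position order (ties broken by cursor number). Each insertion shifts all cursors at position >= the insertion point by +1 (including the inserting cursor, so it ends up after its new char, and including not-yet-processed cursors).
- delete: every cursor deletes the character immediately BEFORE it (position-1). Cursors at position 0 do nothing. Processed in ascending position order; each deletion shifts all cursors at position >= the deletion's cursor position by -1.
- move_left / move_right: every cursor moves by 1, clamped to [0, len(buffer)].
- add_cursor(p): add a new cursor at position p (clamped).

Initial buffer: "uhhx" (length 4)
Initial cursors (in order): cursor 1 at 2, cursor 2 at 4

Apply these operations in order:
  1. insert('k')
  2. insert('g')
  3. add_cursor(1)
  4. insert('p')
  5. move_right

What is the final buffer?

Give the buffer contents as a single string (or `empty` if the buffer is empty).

After op 1 (insert('k')): buffer="uhkhxk" (len 6), cursors c1@3 c2@6, authorship ..1..2
After op 2 (insert('g')): buffer="uhkghxkg" (len 8), cursors c1@4 c2@8, authorship ..11..22
After op 3 (add_cursor(1)): buffer="uhkghxkg" (len 8), cursors c3@1 c1@4 c2@8, authorship ..11..22
After op 4 (insert('p')): buffer="uphkgphxkgp" (len 11), cursors c3@2 c1@6 c2@11, authorship .3.111..222
After op 5 (move_right): buffer="uphkgphxkgp" (len 11), cursors c3@3 c1@7 c2@11, authorship .3.111..222

Answer: uphkgphxkgp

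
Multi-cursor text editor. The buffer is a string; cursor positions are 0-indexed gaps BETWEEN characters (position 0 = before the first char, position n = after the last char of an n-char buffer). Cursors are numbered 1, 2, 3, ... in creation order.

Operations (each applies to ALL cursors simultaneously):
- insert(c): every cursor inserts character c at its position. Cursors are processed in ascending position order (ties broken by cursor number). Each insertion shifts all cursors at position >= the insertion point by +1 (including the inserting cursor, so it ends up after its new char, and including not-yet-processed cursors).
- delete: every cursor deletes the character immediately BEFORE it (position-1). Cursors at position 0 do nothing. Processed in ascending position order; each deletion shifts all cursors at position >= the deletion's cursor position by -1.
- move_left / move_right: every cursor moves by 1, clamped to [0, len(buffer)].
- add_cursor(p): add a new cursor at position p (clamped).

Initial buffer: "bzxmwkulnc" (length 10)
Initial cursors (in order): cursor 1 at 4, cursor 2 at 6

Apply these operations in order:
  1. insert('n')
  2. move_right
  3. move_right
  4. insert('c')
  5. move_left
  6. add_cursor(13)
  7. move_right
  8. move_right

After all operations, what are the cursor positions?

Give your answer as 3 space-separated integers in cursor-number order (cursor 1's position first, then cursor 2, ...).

After op 1 (insert('n')): buffer="bzxmnwknulnc" (len 12), cursors c1@5 c2@8, authorship ....1..2....
After op 2 (move_right): buffer="bzxmnwknulnc" (len 12), cursors c1@6 c2@9, authorship ....1..2....
After op 3 (move_right): buffer="bzxmnwknulnc" (len 12), cursors c1@7 c2@10, authorship ....1..2....
After op 4 (insert('c')): buffer="bzxmnwkcnulcnc" (len 14), cursors c1@8 c2@12, authorship ....1..12..2..
After op 5 (move_left): buffer="bzxmnwkcnulcnc" (len 14), cursors c1@7 c2@11, authorship ....1..12..2..
After op 6 (add_cursor(13)): buffer="bzxmnwkcnulcnc" (len 14), cursors c1@7 c2@11 c3@13, authorship ....1..12..2..
After op 7 (move_right): buffer="bzxmnwkcnulcnc" (len 14), cursors c1@8 c2@12 c3@14, authorship ....1..12..2..
After op 8 (move_right): buffer="bzxmnwkcnulcnc" (len 14), cursors c1@9 c2@13 c3@14, authorship ....1..12..2..

Answer: 9 13 14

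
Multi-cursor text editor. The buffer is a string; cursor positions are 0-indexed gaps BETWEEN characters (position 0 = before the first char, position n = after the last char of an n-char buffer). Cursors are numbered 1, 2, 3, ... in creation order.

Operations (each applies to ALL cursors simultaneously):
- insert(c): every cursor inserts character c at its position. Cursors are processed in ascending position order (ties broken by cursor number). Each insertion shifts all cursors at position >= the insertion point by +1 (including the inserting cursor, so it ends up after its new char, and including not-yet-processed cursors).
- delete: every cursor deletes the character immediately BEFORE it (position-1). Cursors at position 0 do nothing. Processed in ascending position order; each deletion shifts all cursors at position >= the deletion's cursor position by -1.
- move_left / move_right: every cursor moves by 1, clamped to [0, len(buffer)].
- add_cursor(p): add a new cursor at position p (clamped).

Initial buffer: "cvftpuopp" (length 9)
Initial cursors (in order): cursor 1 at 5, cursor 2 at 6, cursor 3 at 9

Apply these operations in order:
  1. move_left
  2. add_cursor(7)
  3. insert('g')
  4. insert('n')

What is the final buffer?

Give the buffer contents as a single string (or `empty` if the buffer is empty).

Answer: cvftgnpgnuognpgnp

Derivation:
After op 1 (move_left): buffer="cvftpuopp" (len 9), cursors c1@4 c2@5 c3@8, authorship .........
After op 2 (add_cursor(7)): buffer="cvftpuopp" (len 9), cursors c1@4 c2@5 c4@7 c3@8, authorship .........
After op 3 (insert('g')): buffer="cvftgpguogpgp" (len 13), cursors c1@5 c2@7 c4@10 c3@12, authorship ....1.2..4.3.
After op 4 (insert('n')): buffer="cvftgnpgnuognpgnp" (len 17), cursors c1@6 c2@9 c4@13 c3@16, authorship ....11.22..44.33.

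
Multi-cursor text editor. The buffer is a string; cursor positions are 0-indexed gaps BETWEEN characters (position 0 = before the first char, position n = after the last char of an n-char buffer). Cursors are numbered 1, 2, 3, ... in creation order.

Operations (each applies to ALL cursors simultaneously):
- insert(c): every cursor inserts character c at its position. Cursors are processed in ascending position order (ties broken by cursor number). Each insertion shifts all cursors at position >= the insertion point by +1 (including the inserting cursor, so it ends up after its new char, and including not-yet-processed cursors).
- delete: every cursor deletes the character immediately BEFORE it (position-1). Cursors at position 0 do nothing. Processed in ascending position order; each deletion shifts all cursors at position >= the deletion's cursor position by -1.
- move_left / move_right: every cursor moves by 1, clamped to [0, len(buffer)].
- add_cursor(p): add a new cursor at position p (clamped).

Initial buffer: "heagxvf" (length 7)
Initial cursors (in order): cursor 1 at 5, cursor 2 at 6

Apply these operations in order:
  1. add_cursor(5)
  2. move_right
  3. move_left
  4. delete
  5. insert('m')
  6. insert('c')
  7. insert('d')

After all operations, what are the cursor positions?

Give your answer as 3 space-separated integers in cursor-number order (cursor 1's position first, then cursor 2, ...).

After op 1 (add_cursor(5)): buffer="heagxvf" (len 7), cursors c1@5 c3@5 c2@6, authorship .......
After op 2 (move_right): buffer="heagxvf" (len 7), cursors c1@6 c3@6 c2@7, authorship .......
After op 3 (move_left): buffer="heagxvf" (len 7), cursors c1@5 c3@5 c2@6, authorship .......
After op 4 (delete): buffer="heaf" (len 4), cursors c1@3 c2@3 c3@3, authorship ....
After op 5 (insert('m')): buffer="heammmf" (len 7), cursors c1@6 c2@6 c3@6, authorship ...123.
After op 6 (insert('c')): buffer="heammmcccf" (len 10), cursors c1@9 c2@9 c3@9, authorship ...123123.
After op 7 (insert('d')): buffer="heammmcccdddf" (len 13), cursors c1@12 c2@12 c3@12, authorship ...123123123.

Answer: 12 12 12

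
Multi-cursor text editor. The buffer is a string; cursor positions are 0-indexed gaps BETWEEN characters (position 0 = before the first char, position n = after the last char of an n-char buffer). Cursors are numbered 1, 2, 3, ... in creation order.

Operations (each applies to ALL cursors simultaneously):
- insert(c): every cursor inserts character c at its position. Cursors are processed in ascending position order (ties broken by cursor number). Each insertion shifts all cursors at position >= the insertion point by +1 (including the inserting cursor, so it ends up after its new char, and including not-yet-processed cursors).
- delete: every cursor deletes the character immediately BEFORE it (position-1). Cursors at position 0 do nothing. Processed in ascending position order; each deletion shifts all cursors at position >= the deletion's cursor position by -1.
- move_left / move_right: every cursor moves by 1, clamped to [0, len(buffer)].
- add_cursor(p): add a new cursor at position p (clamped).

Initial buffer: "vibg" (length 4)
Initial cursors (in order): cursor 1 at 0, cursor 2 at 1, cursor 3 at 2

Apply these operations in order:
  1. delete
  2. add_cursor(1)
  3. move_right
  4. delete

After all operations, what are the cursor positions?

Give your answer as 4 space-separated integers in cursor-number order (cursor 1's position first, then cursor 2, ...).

Answer: 0 0 0 0

Derivation:
After op 1 (delete): buffer="bg" (len 2), cursors c1@0 c2@0 c3@0, authorship ..
After op 2 (add_cursor(1)): buffer="bg" (len 2), cursors c1@0 c2@0 c3@0 c4@1, authorship ..
After op 3 (move_right): buffer="bg" (len 2), cursors c1@1 c2@1 c3@1 c4@2, authorship ..
After op 4 (delete): buffer="" (len 0), cursors c1@0 c2@0 c3@0 c4@0, authorship 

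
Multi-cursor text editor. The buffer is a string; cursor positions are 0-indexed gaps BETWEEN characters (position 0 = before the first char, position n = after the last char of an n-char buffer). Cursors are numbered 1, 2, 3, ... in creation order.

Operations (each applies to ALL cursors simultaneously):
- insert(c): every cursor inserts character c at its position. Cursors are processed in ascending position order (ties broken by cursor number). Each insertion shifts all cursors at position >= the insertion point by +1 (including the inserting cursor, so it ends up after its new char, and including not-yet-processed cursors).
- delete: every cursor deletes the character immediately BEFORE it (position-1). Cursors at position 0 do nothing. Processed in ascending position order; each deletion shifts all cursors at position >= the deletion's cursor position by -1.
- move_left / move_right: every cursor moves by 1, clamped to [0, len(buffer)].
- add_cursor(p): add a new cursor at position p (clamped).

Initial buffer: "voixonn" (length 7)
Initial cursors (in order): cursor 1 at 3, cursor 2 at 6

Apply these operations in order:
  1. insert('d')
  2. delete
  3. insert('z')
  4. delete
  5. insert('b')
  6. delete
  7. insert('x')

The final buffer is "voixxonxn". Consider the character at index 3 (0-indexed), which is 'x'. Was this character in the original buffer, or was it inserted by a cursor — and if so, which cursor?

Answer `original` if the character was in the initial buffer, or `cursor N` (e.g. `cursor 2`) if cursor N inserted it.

After op 1 (insert('d')): buffer="voidxondn" (len 9), cursors c1@4 c2@8, authorship ...1...2.
After op 2 (delete): buffer="voixonn" (len 7), cursors c1@3 c2@6, authorship .......
After op 3 (insert('z')): buffer="voizxonzn" (len 9), cursors c1@4 c2@8, authorship ...1...2.
After op 4 (delete): buffer="voixonn" (len 7), cursors c1@3 c2@6, authorship .......
After op 5 (insert('b')): buffer="voibxonbn" (len 9), cursors c1@4 c2@8, authorship ...1...2.
After op 6 (delete): buffer="voixonn" (len 7), cursors c1@3 c2@6, authorship .......
After op 7 (insert('x')): buffer="voixxonxn" (len 9), cursors c1@4 c2@8, authorship ...1...2.
Authorship (.=original, N=cursor N): . . . 1 . . . 2 .
Index 3: author = 1

Answer: cursor 1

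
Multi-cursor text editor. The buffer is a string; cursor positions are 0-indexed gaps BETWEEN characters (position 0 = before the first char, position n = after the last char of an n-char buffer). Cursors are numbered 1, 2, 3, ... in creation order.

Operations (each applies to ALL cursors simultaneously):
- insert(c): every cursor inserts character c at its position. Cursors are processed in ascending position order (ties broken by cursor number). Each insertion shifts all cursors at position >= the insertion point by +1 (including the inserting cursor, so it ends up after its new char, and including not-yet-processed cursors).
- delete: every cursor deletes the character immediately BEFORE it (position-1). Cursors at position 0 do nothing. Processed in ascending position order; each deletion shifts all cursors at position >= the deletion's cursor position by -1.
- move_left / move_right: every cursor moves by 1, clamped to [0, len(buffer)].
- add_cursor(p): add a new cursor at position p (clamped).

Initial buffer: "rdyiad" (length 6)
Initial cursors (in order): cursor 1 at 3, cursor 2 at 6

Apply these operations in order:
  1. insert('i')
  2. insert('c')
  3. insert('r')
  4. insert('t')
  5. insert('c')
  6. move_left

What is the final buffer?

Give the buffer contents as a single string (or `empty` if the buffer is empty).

After op 1 (insert('i')): buffer="rdyiiadi" (len 8), cursors c1@4 c2@8, authorship ...1...2
After op 2 (insert('c')): buffer="rdyiciadic" (len 10), cursors c1@5 c2@10, authorship ...11...22
After op 3 (insert('r')): buffer="rdyicriadicr" (len 12), cursors c1@6 c2@12, authorship ...111...222
After op 4 (insert('t')): buffer="rdyicrtiadicrt" (len 14), cursors c1@7 c2@14, authorship ...1111...2222
After op 5 (insert('c')): buffer="rdyicrtciadicrtc" (len 16), cursors c1@8 c2@16, authorship ...11111...22222
After op 6 (move_left): buffer="rdyicrtciadicrtc" (len 16), cursors c1@7 c2@15, authorship ...11111...22222

Answer: rdyicrtciadicrtc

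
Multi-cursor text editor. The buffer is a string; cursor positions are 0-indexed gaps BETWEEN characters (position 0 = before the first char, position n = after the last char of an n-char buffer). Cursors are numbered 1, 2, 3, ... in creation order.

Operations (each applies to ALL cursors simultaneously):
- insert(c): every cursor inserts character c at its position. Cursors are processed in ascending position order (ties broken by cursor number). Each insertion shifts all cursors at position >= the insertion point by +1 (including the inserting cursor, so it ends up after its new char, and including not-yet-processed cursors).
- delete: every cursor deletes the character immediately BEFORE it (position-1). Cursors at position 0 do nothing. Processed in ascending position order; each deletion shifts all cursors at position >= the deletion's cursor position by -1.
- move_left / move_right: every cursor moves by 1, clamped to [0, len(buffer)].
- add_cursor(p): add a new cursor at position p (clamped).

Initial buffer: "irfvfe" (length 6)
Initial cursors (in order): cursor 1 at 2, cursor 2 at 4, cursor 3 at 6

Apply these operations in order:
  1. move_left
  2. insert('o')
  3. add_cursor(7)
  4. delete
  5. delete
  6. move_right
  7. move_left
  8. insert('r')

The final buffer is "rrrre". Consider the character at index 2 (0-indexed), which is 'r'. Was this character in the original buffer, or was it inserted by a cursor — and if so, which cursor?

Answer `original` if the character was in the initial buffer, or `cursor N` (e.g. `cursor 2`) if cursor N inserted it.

After op 1 (move_left): buffer="irfvfe" (len 6), cursors c1@1 c2@3 c3@5, authorship ......
After op 2 (insert('o')): buffer="iorfovfoe" (len 9), cursors c1@2 c2@5 c3@8, authorship .1..2..3.
After op 3 (add_cursor(7)): buffer="iorfovfoe" (len 9), cursors c1@2 c2@5 c4@7 c3@8, authorship .1..2..3.
After op 4 (delete): buffer="irfve" (len 5), cursors c1@1 c2@3 c3@4 c4@4, authorship .....
After op 5 (delete): buffer="e" (len 1), cursors c1@0 c2@0 c3@0 c4@0, authorship .
After op 6 (move_right): buffer="e" (len 1), cursors c1@1 c2@1 c3@1 c4@1, authorship .
After op 7 (move_left): buffer="e" (len 1), cursors c1@0 c2@0 c3@0 c4@0, authorship .
After op 8 (insert('r')): buffer="rrrre" (len 5), cursors c1@4 c2@4 c3@4 c4@4, authorship 1234.
Authorship (.=original, N=cursor N): 1 2 3 4 .
Index 2: author = 3

Answer: cursor 3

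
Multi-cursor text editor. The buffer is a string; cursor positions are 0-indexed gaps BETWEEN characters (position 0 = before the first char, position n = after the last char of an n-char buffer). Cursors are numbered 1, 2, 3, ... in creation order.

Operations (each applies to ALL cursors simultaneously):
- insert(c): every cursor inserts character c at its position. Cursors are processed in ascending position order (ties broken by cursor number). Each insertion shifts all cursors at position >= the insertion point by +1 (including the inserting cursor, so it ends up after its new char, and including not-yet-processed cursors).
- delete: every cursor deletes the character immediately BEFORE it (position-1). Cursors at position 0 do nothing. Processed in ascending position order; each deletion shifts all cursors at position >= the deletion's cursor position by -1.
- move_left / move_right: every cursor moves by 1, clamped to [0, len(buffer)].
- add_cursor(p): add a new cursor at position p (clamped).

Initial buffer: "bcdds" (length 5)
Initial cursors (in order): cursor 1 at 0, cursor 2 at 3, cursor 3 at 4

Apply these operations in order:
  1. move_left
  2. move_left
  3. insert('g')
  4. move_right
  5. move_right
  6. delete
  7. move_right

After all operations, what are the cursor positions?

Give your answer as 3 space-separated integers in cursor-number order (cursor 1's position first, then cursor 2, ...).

Answer: 3 4 5

Derivation:
After op 1 (move_left): buffer="bcdds" (len 5), cursors c1@0 c2@2 c3@3, authorship .....
After op 2 (move_left): buffer="bcdds" (len 5), cursors c1@0 c2@1 c3@2, authorship .....
After op 3 (insert('g')): buffer="gbgcgdds" (len 8), cursors c1@1 c2@3 c3@5, authorship 1.2.3...
After op 4 (move_right): buffer="gbgcgdds" (len 8), cursors c1@2 c2@4 c3@6, authorship 1.2.3...
After op 5 (move_right): buffer="gbgcgdds" (len 8), cursors c1@3 c2@5 c3@7, authorship 1.2.3...
After op 6 (delete): buffer="gbcds" (len 5), cursors c1@2 c2@3 c3@4, authorship 1....
After op 7 (move_right): buffer="gbcds" (len 5), cursors c1@3 c2@4 c3@5, authorship 1....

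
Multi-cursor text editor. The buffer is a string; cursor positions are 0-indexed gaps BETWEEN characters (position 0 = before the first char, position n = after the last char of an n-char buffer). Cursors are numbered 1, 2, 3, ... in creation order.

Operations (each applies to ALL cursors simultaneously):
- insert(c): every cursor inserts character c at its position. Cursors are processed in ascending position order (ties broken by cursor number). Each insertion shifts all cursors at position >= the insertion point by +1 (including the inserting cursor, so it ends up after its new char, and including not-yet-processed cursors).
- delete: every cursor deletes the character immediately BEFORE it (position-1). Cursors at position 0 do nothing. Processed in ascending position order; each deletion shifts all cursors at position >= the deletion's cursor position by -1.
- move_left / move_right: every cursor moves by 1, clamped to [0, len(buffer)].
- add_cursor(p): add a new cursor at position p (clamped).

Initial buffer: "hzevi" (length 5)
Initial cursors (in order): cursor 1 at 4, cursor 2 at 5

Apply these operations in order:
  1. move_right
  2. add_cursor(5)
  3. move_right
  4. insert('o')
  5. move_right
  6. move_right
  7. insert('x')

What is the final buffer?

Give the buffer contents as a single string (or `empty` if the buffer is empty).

After op 1 (move_right): buffer="hzevi" (len 5), cursors c1@5 c2@5, authorship .....
After op 2 (add_cursor(5)): buffer="hzevi" (len 5), cursors c1@5 c2@5 c3@5, authorship .....
After op 3 (move_right): buffer="hzevi" (len 5), cursors c1@5 c2@5 c3@5, authorship .....
After op 4 (insert('o')): buffer="hzeviooo" (len 8), cursors c1@8 c2@8 c3@8, authorship .....123
After op 5 (move_right): buffer="hzeviooo" (len 8), cursors c1@8 c2@8 c3@8, authorship .....123
After op 6 (move_right): buffer="hzeviooo" (len 8), cursors c1@8 c2@8 c3@8, authorship .....123
After op 7 (insert('x')): buffer="hzevioooxxx" (len 11), cursors c1@11 c2@11 c3@11, authorship .....123123

Answer: hzevioooxxx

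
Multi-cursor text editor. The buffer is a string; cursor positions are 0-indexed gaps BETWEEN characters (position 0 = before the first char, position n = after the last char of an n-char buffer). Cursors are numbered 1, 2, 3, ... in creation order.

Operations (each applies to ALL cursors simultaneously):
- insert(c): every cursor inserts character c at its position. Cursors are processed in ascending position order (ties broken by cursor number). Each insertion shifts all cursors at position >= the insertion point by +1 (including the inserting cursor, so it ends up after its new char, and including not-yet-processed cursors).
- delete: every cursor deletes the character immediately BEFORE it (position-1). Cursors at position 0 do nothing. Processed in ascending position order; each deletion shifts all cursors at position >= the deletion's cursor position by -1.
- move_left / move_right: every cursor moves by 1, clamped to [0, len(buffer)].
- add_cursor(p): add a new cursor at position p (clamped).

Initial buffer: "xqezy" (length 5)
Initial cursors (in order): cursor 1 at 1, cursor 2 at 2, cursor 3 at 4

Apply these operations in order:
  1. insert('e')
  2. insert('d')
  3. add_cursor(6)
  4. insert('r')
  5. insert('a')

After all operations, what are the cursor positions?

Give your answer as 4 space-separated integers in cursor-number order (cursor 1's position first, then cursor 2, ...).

Answer: 5 12 18 12

Derivation:
After op 1 (insert('e')): buffer="xeqeezey" (len 8), cursors c1@2 c2@4 c3@7, authorship .1.2..3.
After op 2 (insert('d')): buffer="xedqedezedy" (len 11), cursors c1@3 c2@6 c3@10, authorship .11.22..33.
After op 3 (add_cursor(6)): buffer="xedqedezedy" (len 11), cursors c1@3 c2@6 c4@6 c3@10, authorship .11.22..33.
After op 4 (insert('r')): buffer="xedrqedrrezedry" (len 15), cursors c1@4 c2@9 c4@9 c3@14, authorship .111.2224..333.
After op 5 (insert('a')): buffer="xedraqedrraaezedray" (len 19), cursors c1@5 c2@12 c4@12 c3@18, authorship .1111.222424..3333.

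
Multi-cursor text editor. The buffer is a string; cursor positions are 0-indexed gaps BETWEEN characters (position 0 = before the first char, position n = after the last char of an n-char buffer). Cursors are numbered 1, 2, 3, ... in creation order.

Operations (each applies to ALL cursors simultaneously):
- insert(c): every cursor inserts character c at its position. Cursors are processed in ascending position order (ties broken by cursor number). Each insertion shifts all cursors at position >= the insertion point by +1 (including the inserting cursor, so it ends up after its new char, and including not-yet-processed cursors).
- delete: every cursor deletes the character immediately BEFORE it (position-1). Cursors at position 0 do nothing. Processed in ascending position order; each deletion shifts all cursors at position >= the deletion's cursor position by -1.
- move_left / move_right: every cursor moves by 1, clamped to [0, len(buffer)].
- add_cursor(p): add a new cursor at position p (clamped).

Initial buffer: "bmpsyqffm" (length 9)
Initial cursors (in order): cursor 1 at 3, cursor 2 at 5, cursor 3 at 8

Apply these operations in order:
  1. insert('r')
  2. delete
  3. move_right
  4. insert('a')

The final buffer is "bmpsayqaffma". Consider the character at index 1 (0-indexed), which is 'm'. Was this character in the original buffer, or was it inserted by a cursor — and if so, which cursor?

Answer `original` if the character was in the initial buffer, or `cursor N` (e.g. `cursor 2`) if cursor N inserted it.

Answer: original

Derivation:
After op 1 (insert('r')): buffer="bmprsyrqffrm" (len 12), cursors c1@4 c2@7 c3@11, authorship ...1..2...3.
After op 2 (delete): buffer="bmpsyqffm" (len 9), cursors c1@3 c2@5 c3@8, authorship .........
After op 3 (move_right): buffer="bmpsyqffm" (len 9), cursors c1@4 c2@6 c3@9, authorship .........
After op 4 (insert('a')): buffer="bmpsayqaffma" (len 12), cursors c1@5 c2@8 c3@12, authorship ....1..2...3
Authorship (.=original, N=cursor N): . . . . 1 . . 2 . . . 3
Index 1: author = original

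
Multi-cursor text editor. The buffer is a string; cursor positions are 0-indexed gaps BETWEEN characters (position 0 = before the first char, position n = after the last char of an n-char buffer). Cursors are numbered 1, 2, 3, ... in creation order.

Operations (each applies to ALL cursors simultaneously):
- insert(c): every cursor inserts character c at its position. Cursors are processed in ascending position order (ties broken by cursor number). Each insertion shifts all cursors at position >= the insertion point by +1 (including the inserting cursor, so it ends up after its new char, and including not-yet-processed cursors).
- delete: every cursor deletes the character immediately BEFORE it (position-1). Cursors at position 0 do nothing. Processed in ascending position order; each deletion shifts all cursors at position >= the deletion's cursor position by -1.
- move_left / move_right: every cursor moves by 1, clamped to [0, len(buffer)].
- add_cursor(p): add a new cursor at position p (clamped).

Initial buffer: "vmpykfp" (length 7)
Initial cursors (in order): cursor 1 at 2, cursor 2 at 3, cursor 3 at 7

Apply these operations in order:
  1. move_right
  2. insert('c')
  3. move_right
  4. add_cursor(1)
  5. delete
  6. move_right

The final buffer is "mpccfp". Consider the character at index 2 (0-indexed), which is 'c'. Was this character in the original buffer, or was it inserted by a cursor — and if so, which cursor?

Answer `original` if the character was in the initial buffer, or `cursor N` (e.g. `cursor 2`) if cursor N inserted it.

Answer: cursor 1

Derivation:
After op 1 (move_right): buffer="vmpykfp" (len 7), cursors c1@3 c2@4 c3@7, authorship .......
After op 2 (insert('c')): buffer="vmpcyckfpc" (len 10), cursors c1@4 c2@6 c3@10, authorship ...1.2...3
After op 3 (move_right): buffer="vmpcyckfpc" (len 10), cursors c1@5 c2@7 c3@10, authorship ...1.2...3
After op 4 (add_cursor(1)): buffer="vmpcyckfpc" (len 10), cursors c4@1 c1@5 c2@7 c3@10, authorship ...1.2...3
After op 5 (delete): buffer="mpccfp" (len 6), cursors c4@0 c1@3 c2@4 c3@6, authorship ..12..
After op 6 (move_right): buffer="mpccfp" (len 6), cursors c4@1 c1@4 c2@5 c3@6, authorship ..12..
Authorship (.=original, N=cursor N): . . 1 2 . .
Index 2: author = 1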